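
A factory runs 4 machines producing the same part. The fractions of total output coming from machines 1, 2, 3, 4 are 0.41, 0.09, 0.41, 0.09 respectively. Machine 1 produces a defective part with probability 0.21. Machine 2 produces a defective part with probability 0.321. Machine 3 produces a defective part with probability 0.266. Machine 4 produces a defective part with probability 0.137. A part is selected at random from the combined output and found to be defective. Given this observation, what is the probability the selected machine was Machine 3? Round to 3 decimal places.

Posterior probability ≈ 0.461

Tabulate prior·likelihood by source: [1] prior 0.41, lik 0.21, product 0.08610; [2] prior 0.09, lik 0.321, product 0.02889; [3] prior 0.41, lik 0.266, product 0.1091; [4] prior 0.09, lik 0.137, product 0.01233.
Normalizing constant = 0.23638; the posterior for Machine 3 is its product over the sum, 0.1091/0.23638 = 0.461.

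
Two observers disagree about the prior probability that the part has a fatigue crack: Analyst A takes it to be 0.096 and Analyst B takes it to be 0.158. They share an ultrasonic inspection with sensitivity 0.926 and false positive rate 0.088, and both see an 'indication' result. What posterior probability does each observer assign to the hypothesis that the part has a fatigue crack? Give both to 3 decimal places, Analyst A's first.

The likelihood ratio for an 'indication' result is 0.926/0.088 = 10.523.
Analyst A: prior odds 0.096/0.904 = 0.10619; posterior odds 1.1175; posterior probability 0.528.
Analyst B: prior odds 0.158/0.842 = 0.18765; posterior odds 1.9746; posterior probability 0.664.

Analyst A: 0.528; Analyst B: 0.664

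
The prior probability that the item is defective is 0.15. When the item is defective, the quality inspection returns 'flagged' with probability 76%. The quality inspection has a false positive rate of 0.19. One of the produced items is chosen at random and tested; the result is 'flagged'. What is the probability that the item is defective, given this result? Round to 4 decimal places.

P(H | E) ≈ 0.4138

Let H be the event that the item is defective. P(H) = 0.15, so P(¬H) = 0.85. With E the 'flagged' result, P(E|H) = 0.76 and P(E|¬H) = 0.19.
P(E) = 0.76·0.15 + 0.19·0.85 = 0.11400 + 0.16150 = 0.27550.
By Bayes' theorem, P(H|E) = 0.11400 / 0.27550 = 0.4138.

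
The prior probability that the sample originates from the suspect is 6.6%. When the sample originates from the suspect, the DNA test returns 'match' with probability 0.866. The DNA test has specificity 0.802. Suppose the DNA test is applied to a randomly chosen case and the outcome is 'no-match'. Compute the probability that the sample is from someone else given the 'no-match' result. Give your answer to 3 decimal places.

Let H be the event that the sample originates from the suspect. P(H) = 0.066, so P(¬H) = 0.934. With E the 'no-match' result, P(E|H) = 0.134 and P(E|¬H) = 0.802.
P(E) = 0.134·0.066 + 0.802·0.934 = 0.0088440 + 0.74907 = 0.75791.
By Bayes' theorem, P(H|E) = 0.0088440 / 0.75791 = 0.012. Hence P(¬H|E) = 1 − 0.012 = 0.988.

P(¬H | E) ≈ 0.988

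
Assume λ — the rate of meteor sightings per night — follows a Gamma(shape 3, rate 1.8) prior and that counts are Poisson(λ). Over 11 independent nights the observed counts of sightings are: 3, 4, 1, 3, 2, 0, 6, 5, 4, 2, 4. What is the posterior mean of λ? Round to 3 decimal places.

Posterior mean ≈ 2.891

The Poisson likelihood adds the total count to the shape and the number of exposure periods to the rate. Here ∑xᵢ = 34 and n = 11, so shape 3→37 and rate 1.8→12.8.
Posterior mean = shape/rate = 37/12.8 = 2.891.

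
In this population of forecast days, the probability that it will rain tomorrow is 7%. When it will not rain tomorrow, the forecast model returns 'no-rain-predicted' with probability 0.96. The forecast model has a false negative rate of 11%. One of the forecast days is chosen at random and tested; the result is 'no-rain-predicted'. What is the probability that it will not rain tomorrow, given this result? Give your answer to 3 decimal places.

Let H be the event that it will rain tomorrow. P(H) = 0.07, so P(¬H) = 0.93. With E the 'no-rain-predicted' result, P(E|H) = 0.11 and P(E|¬H) = 0.96.
P(E) = 0.11·0.07 + 0.96·0.93 = 0.0077000 + 0.89280 = 0.90050.
By Bayes' theorem, P(H|E) = 0.0077000 / 0.90050 = 0.009. Hence P(¬H|E) = 1 − 0.009 = 0.991.

P(¬H | E) ≈ 0.991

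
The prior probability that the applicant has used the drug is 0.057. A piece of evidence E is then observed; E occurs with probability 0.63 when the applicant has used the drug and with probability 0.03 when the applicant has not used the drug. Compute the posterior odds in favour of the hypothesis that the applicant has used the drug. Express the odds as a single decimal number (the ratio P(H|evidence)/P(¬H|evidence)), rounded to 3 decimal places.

Posterior odds ≈ 1.269

Prior odds = 0.057/(1−0.057) = 0.060445. In log-odds, ln(0.060445) = -2.8060.
Add log likelihood ratio: ln(21.000) = 3.0445.
Posterior log-odds = 0.23851, so posterior odds = exp(0.23851) = 1.2694.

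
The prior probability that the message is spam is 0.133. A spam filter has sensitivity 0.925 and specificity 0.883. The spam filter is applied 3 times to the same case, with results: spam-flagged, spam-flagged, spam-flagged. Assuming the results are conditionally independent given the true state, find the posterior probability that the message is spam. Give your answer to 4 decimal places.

Posterior P(H) ≈ 0.9870

Let H be the event that the message is spam; start with P(H) = 0.133. P('spam-flagged'|H) = 0.925, P('spam-flagged'|¬H) = 0.117.
Update on result 1 ('spam-flagged'): P(H) ← 0.925·0.1330 / (0.925·0.1330 + 0.117·0.8670) = 0.12303/0.22446 = 0.5481.
Update on result 2 ('spam-flagged'): P(H) ← 0.925·0.5481 / (0.925·0.5481 + 0.117·0.4519) = 0.50698/0.55985 = 0.9056.
Update on result 3 ('spam-flagged'): P(H) ← 0.925·0.9056 / (0.925·0.9056 + 0.117·0.0944) = 0.83764/0.84869 = 0.9870.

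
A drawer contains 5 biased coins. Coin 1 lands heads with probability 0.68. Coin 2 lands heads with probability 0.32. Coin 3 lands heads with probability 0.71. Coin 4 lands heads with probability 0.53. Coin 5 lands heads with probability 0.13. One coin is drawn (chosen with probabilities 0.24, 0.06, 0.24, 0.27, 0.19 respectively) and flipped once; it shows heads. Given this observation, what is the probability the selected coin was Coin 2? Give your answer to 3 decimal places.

Posterior probability ≈ 0.037

P(heads|C1) = 0.68; P(heads|C2) = 0.32; P(heads|C3) = 0.71; P(heads|C4) = 0.53; P(heads|C5) = 0.13.
Prior × likelihood for each source: 0.24·0.68=0.1632, 0.06·0.32=0.01920, 0.24·0.71=0.1704, 0.27·0.53=0.1431, 0.19·0.13=0.02470. Summing gives P(heads) = 0.52060.
P(Coin 2 | heads) = 0.01920 / 0.52060 = 0.037.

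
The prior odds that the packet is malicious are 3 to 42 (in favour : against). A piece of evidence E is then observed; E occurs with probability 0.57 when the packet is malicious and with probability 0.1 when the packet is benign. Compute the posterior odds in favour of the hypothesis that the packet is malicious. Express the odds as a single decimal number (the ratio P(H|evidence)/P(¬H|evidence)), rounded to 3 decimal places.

Posterior odds ≈ 0.407

Prior odds = 3/42 = 0.071429.
Likelihood ratio for E = 0.57/0.1 = 5.7000.
Posterior odds = prior odds × LR = 0.40714.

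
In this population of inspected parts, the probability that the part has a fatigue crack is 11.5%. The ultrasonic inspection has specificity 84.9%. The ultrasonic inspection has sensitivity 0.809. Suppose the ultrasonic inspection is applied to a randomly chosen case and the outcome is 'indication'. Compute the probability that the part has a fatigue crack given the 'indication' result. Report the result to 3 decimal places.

Write H for 'the part has a fatigue crack'. Prior odds H:¬H = 0.115/0.885 = 0.12994. For the 'indication' outcome, the likelihood ratio is 0.809/0.151 = 5.3576.
Posterior odds = 0.12994 × 5.3576 = 0.69619, so P(H|E) = 0.69619/(1+0.69619) = 0.410.

P(H | E) ≈ 0.410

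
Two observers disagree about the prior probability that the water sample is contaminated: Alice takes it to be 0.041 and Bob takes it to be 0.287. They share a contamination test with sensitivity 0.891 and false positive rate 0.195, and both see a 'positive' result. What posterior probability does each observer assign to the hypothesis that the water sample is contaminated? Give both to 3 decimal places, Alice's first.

Alice: 0.163; Bob: 0.648

The likelihood ratio for a 'positive' result is 0.891/0.195 = 4.5692.
Alice: prior odds 0.041/0.959 = 0.042753; posterior odds 0.19535; posterior probability 0.163.
Bob: prior odds 0.287/0.713 = 0.40252; posterior odds 1.8392; posterior probability 0.648.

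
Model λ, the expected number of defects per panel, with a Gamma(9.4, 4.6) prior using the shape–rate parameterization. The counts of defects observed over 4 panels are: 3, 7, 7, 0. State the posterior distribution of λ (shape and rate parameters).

The Poisson likelihood adds the total count to the shape and the number of exposure periods to the rate. Here ∑xᵢ = 17 and n = 4, so shape 9.4→26.4 and rate 4.6→8.6.

Posterior: Gamma(shape=26.4, rate=8.6)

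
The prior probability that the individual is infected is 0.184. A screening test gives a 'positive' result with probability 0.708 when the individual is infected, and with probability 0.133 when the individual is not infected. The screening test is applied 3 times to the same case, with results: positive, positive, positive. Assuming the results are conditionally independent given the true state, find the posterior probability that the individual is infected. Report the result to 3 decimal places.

Let H be the event that the individual is infected; start with P(H) = 0.184. P('positive'|H) = 0.708, P('positive'|¬H) = 0.133.
Update on result 1 ('positive'): P(H) ← 0.708·0.1840 / (0.708·0.1840 + 0.133·0.8160) = 0.13027/0.23880 = 0.5455.
Update on result 2 ('positive'): P(H) ← 0.708·0.5455 / (0.708·0.5455 + 0.133·0.4545) = 0.38623/0.44668 = 0.8647.
Update on result 3 ('positive'): P(H) ← 0.708·0.8647 / (0.708·0.8647 + 0.133·0.1353) = 0.61219/0.63019 = 0.9714.

Posterior P(H) ≈ 0.971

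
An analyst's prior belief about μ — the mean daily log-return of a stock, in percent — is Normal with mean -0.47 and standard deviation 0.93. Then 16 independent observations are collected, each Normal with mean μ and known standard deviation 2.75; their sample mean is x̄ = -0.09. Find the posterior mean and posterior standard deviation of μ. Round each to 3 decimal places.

Posterior mean ≈ -0.224; posterior SD ≈ 0.553

With known σ, the Normal prior is conjugate. Weight on the data is w = (n/σ²)/(n/σ² + 1/τ₀²) = 2.11570/(2.11570+1.15620) = 0.64663.
Posterior mean = w·x̄ + (1−w)·μ₀ = 0.64663·-0.09 + 0.35337·-0.47 = -0.224. Posterior variance = 1/(2.11570+1.15620) = 0.305632, so SD = 0.553.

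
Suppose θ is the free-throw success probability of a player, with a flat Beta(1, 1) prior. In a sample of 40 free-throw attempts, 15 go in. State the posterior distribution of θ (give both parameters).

Posterior: Beta(16, 26)

Observing 15 successes and 25 failures updates Beta(1, 1) by adding the success and failure counts to the two shape parameters: α = 1+15 = 16, β = 1+25 = 26.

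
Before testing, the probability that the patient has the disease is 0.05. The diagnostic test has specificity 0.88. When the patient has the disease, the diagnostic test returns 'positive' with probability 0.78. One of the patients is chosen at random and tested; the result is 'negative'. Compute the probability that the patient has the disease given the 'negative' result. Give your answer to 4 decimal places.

P(H | E) ≈ 0.0130

Let H be the event that the patient has the disease. P(H) = 0.05, so P(¬H) = 0.95. With E the 'negative' result, P(E|H) = 0.22 and P(E|¬H) = 0.88.
P(E) = 0.22·0.05 + 0.88·0.95 = 0.011000 + 0.83600 = 0.84700.
By Bayes' theorem, P(H|E) = 0.011000 / 0.84700 = 0.0130.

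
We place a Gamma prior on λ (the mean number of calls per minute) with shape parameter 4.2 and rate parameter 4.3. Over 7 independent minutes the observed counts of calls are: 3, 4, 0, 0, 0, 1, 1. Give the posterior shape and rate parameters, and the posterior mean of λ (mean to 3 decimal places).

Posterior: Gamma(shape=13.2, rate=11.3); mean ≈ 1.168

The Poisson likelihood adds the total count to the shape and the number of exposure periods to the rate. Here ∑xᵢ = 9 and n = 7, so shape 4.2→13.2 and rate 4.3→11.3.
E[λ | data] = 13.2/11.3 = 1.168.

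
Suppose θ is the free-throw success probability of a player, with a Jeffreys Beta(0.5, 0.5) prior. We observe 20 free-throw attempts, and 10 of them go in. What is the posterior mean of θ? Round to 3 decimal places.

Posterior mean ≈ 0.500

The binomial likelihood is conjugate to the Beta prior: with 10 successes and 10 failures, the posterior is Beta(0.5+10, 0.5+10) = Beta(10.5, 10.5).
E[θ | data] = 10.5/(10.5+10.5) = 0.500.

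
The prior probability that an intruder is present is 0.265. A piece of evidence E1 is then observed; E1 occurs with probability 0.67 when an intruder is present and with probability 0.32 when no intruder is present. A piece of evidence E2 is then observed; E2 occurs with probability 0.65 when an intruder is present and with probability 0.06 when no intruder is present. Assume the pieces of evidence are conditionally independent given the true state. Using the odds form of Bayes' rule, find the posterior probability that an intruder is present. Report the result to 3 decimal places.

Prior odds = 0.265/(1−0.265) = 0.36054. In log-odds, ln(0.36054) = -1.0201.
Add log likelihood ratios: ln(2.0938) + ln(10.833) = 3.1216.
Posterior log-odds = 2.1014, so posterior odds = exp(2.1014) = 8.1780. Converting, P(H|E) = 8.1780/9.1780 = 0.891.

Posterior probability ≈ 0.891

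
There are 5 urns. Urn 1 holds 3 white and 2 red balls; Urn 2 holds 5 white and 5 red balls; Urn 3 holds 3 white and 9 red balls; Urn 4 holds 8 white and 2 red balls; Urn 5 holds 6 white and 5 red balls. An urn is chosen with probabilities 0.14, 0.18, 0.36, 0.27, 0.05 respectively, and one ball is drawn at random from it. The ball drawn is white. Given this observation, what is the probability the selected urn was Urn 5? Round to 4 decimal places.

Posterior probability ≈ 0.0538

Tabulate prior·likelihood by source: [1] prior 0.14, lik 0.6, product 0.08400; [2] prior 0.18, lik 0.5, product 0.09000; [3] prior 0.36, lik 0.25, product 0.09000; [4] prior 0.27, lik 0.8, product 0.2160; [5] prior 0.05, lik 0.5455, product 0.02727.
Normalizing constant = 0.50727; the posterior for Urn 5 is its product over the sum, 0.02727/0.50727 = 0.0538.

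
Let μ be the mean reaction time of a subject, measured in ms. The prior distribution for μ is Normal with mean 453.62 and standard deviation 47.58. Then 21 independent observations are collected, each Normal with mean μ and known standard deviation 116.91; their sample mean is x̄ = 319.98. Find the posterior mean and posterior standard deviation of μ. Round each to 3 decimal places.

Posterior mean ≈ 349.822; posterior SD ≈ 22.484

With known σ, the Normal prior is conjugate. Weight on the data is w = (n/σ²)/(n/σ² + 1/τ₀²) = 0.00153644/(0.00153644+0.00044172) = 0.77670.
Posterior mean = w·x̄ + (1−w)·μ₀ = 0.77670·319.98 + 0.22330·453.62 = 349.822. Posterior variance = 1/(0.00153644+0.00044172) = 505.519, so SD = 22.484.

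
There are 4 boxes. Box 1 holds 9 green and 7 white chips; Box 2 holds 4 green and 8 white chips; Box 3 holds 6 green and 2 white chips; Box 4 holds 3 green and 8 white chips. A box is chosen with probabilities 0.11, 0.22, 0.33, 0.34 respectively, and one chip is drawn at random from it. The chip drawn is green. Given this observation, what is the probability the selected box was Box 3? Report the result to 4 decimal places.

Posterior probability ≈ 0.5206

P(green|Box 1) = 0.5625; P(green|Box 2) = 0.3333; P(green|Box 3) = 0.75; P(green|Box 4) = 0.2727.
Prior × likelihood for each source: 0.11·0.5625=0.06187, 0.22·0.3333=0.07333, 0.33·0.75=0.2475, 0.34·0.2727=0.09273. Summing gives P(green) = 0.47544.
P(Box 3 | green) = 0.2475 / 0.47544 = 0.5206.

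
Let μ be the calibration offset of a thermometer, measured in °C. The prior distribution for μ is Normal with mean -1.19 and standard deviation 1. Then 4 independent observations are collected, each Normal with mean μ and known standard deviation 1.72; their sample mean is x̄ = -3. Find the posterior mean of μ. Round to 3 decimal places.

Posterior mean ≈ -2.230

With known σ, the Normal prior is conjugate. Weight on the data is w = (n/σ²)/(n/σ² + 1/τ₀²) = 1.35208/(1.35208+1.00000) = 0.57484.
Posterior mean = w·x̄ + (1−w)·μ₀ = 0.57484·-3 + 0.42516·-1.19 = -2.230.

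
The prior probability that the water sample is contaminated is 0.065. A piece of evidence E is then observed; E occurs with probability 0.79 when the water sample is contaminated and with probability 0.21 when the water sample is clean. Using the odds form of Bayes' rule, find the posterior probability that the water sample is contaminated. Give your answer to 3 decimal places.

Prior odds = 0.065/(1−0.065) = 0.069519. In log-odds, ln(0.069519) = -2.6662.
Add log likelihood ratio: ln(3.7619) = 1.3249.
Posterior log-odds = -1.3412, so posterior odds = exp(-1.3412) = 0.26152. Converting, P(H|E) = 0.26152/1.2615 = 0.207.

Posterior probability ≈ 0.207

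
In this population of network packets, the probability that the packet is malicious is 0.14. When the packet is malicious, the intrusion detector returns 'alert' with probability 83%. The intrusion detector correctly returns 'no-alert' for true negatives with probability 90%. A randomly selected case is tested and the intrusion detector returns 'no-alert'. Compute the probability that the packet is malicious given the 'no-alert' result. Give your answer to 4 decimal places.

Write H for 'the packet is malicious'. Prior odds H:¬H = 0.14/0.86 = 0.16279. For the 'no-alert' outcome, the likelihood ratio is 0.17/0.9 = 0.18889.
Posterior odds = 0.16279 × 0.18889 = 0.030749, so P(H|E) = 0.030749/(1+0.030749) = 0.0298.

P(H | E) ≈ 0.0298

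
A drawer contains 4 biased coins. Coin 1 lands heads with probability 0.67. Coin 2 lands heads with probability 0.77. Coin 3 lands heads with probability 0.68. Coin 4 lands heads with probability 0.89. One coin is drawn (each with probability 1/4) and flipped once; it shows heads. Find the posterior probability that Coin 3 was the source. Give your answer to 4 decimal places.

P(heads|C1) = 0.67; P(heads|C2) = 0.77; P(heads|C3) = 0.68; P(heads|C4) = 0.89.
Prior × likelihood for each source: 0.25·0.67=0.1675, 0.25·0.77=0.1925, 0.25·0.68=0.1700, 0.25·0.89=0.2225. Summing gives P(heads) = 0.75250.
P(Coin 3 | heads) = 0.1700 / 0.75250 = 0.2259.

Posterior probability ≈ 0.2259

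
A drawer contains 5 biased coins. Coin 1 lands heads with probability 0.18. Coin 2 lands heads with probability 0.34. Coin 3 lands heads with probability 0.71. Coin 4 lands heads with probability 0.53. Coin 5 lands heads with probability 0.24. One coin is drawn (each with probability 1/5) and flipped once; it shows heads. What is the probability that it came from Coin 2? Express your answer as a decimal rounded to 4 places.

Posterior probability ≈ 0.1700

P(heads|C1) = 0.18; P(heads|C2) = 0.34; P(heads|C3) = 0.71; P(heads|C4) = 0.53; P(heads|C5) = 0.24.
Prior × likelihood for each source: 0.2·0.18=0.03600, 0.2·0.34=0.06800, 0.2·0.71=0.1420, 0.2·0.53=0.1060, 0.2·0.24=0.04800. Summing gives P(heads) = 0.40000.
P(Coin 2 | heads) = 0.06800 / 0.40000 = 0.1700.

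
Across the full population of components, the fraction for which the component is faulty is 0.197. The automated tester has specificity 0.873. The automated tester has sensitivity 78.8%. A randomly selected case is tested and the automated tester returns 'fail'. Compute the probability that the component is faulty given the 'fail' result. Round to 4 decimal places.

P(H | E) ≈ 0.6035

Write H for 'the component is faulty'. Prior odds H:¬H = 0.197/0.803 = 0.24533. For the 'fail' outcome, the likelihood ratio is 0.788/0.127 = 6.2047.
Posterior odds = 0.24533 × 6.2047 = 1.5222, so P(H|E) = 1.5222/(1+1.5222) = 0.6035.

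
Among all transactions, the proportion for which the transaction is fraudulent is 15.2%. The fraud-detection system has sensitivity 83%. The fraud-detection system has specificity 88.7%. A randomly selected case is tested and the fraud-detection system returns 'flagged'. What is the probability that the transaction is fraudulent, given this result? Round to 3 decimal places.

Let H be the event that the transaction is fraudulent. P(H) = 0.152, so P(¬H) = 0.848. With E the 'flagged' result, P(E|H) = 0.83 and P(E|¬H) = 0.113.
P(E) = 0.83·0.152 + 0.113·0.848 = 0.12616 + 0.095824 = 0.22198.
By Bayes' theorem, P(H|E) = 0.12616 / 0.22198 = 0.568.

P(H | E) ≈ 0.568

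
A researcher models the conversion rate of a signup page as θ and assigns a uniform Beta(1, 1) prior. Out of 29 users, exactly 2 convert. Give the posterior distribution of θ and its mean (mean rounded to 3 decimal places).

Posterior: Beta(3, 28); mean ≈ 0.097

The binomial likelihood is conjugate to the Beta prior: with 2 successes and 27 failures, the posterior is Beta(1+2, 1+27) = Beta(3, 28).
Posterior mean = α/(α+β) = 3/31 = 0.097.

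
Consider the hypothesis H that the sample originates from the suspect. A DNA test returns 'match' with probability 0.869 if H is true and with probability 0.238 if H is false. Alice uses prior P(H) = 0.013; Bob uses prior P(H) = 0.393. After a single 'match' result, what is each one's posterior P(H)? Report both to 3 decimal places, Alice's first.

The likelihood ratio for a 'match' result is 0.869/0.238 = 3.6513.
Alice: prior odds 0.013/0.987 = 0.013171; posterior odds 0.048092; posterior probability 0.046.
Bob: prior odds 0.393/0.607 = 0.64745; posterior odds 2.3640; posterior probability 0.703.

Alice: 0.046; Bob: 0.703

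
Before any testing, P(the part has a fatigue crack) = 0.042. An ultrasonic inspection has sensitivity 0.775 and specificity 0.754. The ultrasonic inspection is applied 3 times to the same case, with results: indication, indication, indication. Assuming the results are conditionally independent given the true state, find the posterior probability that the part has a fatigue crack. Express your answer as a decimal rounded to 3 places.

Posterior P(H) ≈ 0.578

With H the event that the part has a fatigue crack, the joint likelihood of the observed sequence is P(data|H) = 0.775·0.775·0.775 = 0.46548 and P(data|¬H) = 0.246·0.246·0.246 = 0.014887.
Bayes: P(H|data) = 0.042·0.46548 / (0.042·0.46548 + 0.958·0.014887) = 0.019550/0.033812 = 0.5782.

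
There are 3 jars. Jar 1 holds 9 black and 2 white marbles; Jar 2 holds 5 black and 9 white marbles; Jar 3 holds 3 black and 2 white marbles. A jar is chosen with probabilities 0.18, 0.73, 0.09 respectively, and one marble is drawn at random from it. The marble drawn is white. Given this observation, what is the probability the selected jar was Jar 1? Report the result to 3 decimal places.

Tabulate prior·likelihood by source: [1] prior 0.18, lik 0.1818, product 0.03273; [2] prior 0.73, lik 0.6429, product 0.4693; [3] prior 0.09, lik 0.4, product 0.03600.
Normalizing constant = 0.53801; the posterior for Jar 1 is its product over the sum, 0.03273/0.53801 = 0.061.

Posterior probability ≈ 0.061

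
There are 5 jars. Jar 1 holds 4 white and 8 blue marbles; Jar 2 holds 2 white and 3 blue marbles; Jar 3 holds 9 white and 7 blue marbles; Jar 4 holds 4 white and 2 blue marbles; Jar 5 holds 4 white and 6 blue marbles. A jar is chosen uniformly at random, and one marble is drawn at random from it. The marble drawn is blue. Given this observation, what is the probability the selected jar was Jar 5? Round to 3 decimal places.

Tabulate prior·likelihood by source: [1] prior 0.2, lik 0.6667, product 0.1333; [2] prior 0.2, lik 0.6, product 0.1200; [3] prior 0.2, lik 0.4375, product 0.08750; [4] prior 0.2, lik 0.3333, product 0.06667; [5] prior 0.2, lik 0.6, product 0.1200.
Normalizing constant = 0.52750; the posterior for Jar 5 is its product over the sum, 0.1200/0.52750 = 0.227.

Posterior probability ≈ 0.227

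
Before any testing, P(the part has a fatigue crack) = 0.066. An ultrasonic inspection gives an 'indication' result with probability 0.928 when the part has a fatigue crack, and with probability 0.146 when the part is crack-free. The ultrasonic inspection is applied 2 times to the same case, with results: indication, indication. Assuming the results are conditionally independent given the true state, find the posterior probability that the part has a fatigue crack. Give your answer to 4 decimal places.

With H the event that the part has a fatigue crack, the joint likelihood of the observed sequence is P(data|H) = 0.928·0.928 = 0.86118 and P(data|¬H) = 0.146·0.146 = 0.021316.
Bayes: P(H|data) = 0.066·0.86118 / (0.066·0.86118 + 0.934·0.021316) = 0.056838/0.076747 = 0.7406.

Posterior P(H) ≈ 0.7406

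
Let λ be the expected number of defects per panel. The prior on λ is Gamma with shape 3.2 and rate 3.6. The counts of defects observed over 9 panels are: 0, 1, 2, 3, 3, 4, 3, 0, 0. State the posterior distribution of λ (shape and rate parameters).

Posterior: Gamma(shape=19.2, rate=12.6)

Total count ∑xᵢ = 16 over n = 9 panels.
Gamma is conjugate to the Poisson likelihood: posterior is Gamma(shape = 3.2+16 = 19.2, rate = 3.6+9 = 12.6).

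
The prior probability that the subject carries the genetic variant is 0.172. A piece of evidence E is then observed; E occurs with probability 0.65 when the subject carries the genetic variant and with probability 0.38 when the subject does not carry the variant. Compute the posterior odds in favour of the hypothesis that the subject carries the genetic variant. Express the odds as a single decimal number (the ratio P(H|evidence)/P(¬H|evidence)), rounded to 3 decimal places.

Prior odds = 0.172/(1−0.172) = 0.20773. In log-odds, ln(0.20773) = -1.5715.
Add log likelihood ratio: ln(1.7105) = 0.53680.
Posterior log-odds = -1.0347, so posterior odds = exp(-1.0347) = 0.35533.

Posterior odds ≈ 0.355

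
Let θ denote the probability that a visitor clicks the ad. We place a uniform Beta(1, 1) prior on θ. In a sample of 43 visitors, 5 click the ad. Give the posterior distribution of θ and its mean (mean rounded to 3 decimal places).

The binomial likelihood is conjugate to the Beta prior: with 5 successes and 38 failures, the posterior is Beta(1+5, 1+38) = Beta(6, 39).
Posterior mean = α/(α+β) = 6/45 = 0.133.

Posterior: Beta(6, 39); mean ≈ 0.133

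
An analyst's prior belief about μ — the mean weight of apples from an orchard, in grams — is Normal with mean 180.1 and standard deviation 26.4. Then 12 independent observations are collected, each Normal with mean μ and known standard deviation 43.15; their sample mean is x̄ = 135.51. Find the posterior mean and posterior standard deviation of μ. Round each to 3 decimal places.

Prior precision 1/τ₀² = 1/26.4² = 0.00143480; data precision n/σ² = 12/43.15² = 0.00644495.
Posterior precision = 0.00143480 + 0.00644495 = 0.00787975, giving posterior SD = 1/√0.00787975 = 11.265.
Posterior mean = (0.00143480·180.1 + 0.00644495·135.51) / 0.00787975 = 143.629.

Posterior mean ≈ 143.629; posterior SD ≈ 11.265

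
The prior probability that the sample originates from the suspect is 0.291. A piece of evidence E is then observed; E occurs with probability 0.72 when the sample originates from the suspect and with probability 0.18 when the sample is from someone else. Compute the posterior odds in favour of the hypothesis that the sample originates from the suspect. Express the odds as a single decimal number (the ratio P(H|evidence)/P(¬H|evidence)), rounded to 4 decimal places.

Posterior odds ≈ 1.6417

Prior odds = 0.291/(1−0.291) = 0.41044. In log-odds, ln(0.41044) = -0.89053.
Add log likelihood ratio: ln(4.0000) = 1.3863.
Posterior log-odds = 0.49576, so posterior odds = exp(0.49576) = 1.6417.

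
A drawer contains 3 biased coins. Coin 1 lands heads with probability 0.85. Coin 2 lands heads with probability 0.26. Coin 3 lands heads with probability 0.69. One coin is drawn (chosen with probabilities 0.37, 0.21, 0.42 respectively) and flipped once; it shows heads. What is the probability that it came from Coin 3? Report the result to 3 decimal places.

Tabulate prior·likelihood by source: [1] prior 0.37, lik 0.85, product 0.3145; [2] prior 0.21, lik 0.26, product 0.05460; [3] prior 0.42, lik 0.69, product 0.2898.
Normalizing constant = 0.65890; the posterior for Coin 3 is its product over the sum, 0.2898/0.65890 = 0.440.

Posterior probability ≈ 0.440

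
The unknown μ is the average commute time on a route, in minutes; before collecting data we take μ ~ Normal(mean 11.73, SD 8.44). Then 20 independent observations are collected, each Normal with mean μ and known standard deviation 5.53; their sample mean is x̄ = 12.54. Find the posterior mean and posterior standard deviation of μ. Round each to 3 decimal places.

Posterior mean ≈ 12.523; posterior SD ≈ 1.223

Prior precision 1/τ₀² = 1/8.44² = 0.0140383; data precision n/σ² = 20/5.53² = 0.654003.
Posterior precision = 0.0140383 + 0.654003 = 0.668041, giving posterior SD = 1/√0.668041 = 1.223.
Posterior mean = (0.0140383·11.73 + 0.654003·12.54) / 0.668041 = 12.523.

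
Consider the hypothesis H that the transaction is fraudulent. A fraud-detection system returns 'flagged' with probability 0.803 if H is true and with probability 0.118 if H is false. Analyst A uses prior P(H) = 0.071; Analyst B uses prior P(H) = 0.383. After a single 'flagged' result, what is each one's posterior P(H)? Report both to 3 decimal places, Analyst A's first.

P('+'|H) = 0.803, P('+'|¬H) = 0.118.
Analyst A: numerator 0.803·0.071 = 0.057013; evidence = 0.057013+0.118·0.929 = 0.16664; posterior = 0.342.
Analyst B: numerator 0.803·0.383 = 0.30755; evidence = 0.30755+0.118·0.617 = 0.38035; posterior = 0.809.

Analyst A: 0.342; Analyst B: 0.809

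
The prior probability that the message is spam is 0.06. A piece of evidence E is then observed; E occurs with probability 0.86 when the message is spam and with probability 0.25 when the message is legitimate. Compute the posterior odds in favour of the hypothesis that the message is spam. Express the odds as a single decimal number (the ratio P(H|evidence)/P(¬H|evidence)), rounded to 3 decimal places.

Prior odds = 0.06/(1−0.06) = 0.063830.
Likelihood ratio for E = 0.86/0.25 = 3.4400.
Posterior odds = prior odds × LR = 0.21957.

Posterior odds ≈ 0.220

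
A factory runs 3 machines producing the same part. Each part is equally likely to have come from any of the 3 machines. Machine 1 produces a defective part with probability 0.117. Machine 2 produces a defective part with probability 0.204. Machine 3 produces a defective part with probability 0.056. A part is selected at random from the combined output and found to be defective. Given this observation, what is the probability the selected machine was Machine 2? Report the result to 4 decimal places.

Posterior probability ≈ 0.5411

P(defective|M1) = 0.117; P(defective|M2) = 0.204; P(defective|M3) = 0.056.
Prior × likelihood for each source: 0.333333·0.117=0.03900, 0.333333·0.204=0.06800, 0.333333·0.056=0.01867. Summing gives P(defective) = 0.12567.
P(Machine 2 | defective) = 0.06800 / 0.12567 = 0.5411.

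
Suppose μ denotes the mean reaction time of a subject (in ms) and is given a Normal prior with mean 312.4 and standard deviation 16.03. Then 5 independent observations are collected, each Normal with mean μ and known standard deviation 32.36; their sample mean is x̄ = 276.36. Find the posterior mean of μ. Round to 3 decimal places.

Posterior mean ≈ 292.544

With known σ, the Normal prior is conjugate. Weight on the data is w = (n/σ²)/(n/σ² + 1/τ₀²) = 0.00477478/(0.00477478+0.00389164) = 0.55095.
Posterior mean = w·x̄ + (1−w)·μ₀ = 0.55095·276.36 + 0.44905·312.4 = 292.544.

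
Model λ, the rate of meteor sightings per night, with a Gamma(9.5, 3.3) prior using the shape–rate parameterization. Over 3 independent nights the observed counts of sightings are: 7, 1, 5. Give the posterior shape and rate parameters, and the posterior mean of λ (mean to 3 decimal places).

Posterior: Gamma(shape=22.5, rate=6.3); mean ≈ 3.571

The Poisson likelihood adds the total count to the shape and the number of exposure periods to the rate. Here ∑xᵢ = 13 and n = 3, so shape 9.5→22.5 and rate 3.3→6.3.
Posterior mean = shape/rate = 22.5/6.3 = 3.571.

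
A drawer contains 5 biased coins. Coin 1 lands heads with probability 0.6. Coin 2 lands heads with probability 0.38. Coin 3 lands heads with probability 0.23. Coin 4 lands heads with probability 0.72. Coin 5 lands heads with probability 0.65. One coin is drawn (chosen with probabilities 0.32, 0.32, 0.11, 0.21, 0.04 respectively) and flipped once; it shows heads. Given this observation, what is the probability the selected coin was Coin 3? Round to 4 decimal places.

Posterior probability ≈ 0.0490

P(heads|C1) = 0.6; P(heads|C2) = 0.38; P(heads|C3) = 0.23; P(heads|C4) = 0.72; P(heads|C5) = 0.65.
Prior × likelihood for each source: 0.32·0.6=0.1920, 0.32·0.38=0.1216, 0.11·0.23=0.02530, 0.21·0.72=0.1512, 0.04·0.65=0.02600. Summing gives P(heads) = 0.51610.
P(Coin 3 | heads) = 0.02530 / 0.51610 = 0.0490.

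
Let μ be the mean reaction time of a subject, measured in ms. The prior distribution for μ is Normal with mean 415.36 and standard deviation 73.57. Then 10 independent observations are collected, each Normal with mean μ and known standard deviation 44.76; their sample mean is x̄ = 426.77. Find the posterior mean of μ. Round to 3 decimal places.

Posterior mean ≈ 426.363

Prior precision 1/τ₀² = 1/73.57² = 0.00018476; data precision n/σ² = 10/44.76² = 0.00499137.
Posterior precision = 0.00018476 + 0.00499137 = 0.00517613.
Posterior mean = (0.00018476·415.36 + 0.00499137·426.77) / 0.00517613 = 426.363.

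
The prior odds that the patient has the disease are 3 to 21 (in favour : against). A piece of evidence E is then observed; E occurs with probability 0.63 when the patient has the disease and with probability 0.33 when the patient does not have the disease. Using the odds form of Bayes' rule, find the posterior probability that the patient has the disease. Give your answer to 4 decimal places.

Posterior probability ≈ 0.2143

Prior odds = 3/21 = 0.14286.
Likelihood ratio for E = 0.63/0.33 = 1.9091.
Posterior odds = prior odds × LR = 0.27273.
Posterior probability = odds/(1+odds) = 0.27273/1.2727 = 0.2143.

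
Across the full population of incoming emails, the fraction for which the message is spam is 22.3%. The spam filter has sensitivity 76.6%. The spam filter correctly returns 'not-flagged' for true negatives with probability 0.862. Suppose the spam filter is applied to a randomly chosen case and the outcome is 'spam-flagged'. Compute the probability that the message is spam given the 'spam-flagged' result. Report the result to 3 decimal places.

P(H | E) ≈ 0.614

Write H for 'the message is spam'. Prior odds H:¬H = 0.223/0.777 = 0.28700. For the 'spam-flagged' outcome, the likelihood ratio is 0.766/0.138 = 5.5507.
Posterior odds = 0.28700 × 5.5507 = 1.5931, so P(H|E) = 1.5931/(1+1.5931) = 0.614.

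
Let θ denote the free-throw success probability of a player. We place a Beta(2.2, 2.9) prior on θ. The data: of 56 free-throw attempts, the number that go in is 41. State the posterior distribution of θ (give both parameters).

The binomial likelihood is conjugate to the Beta prior: with 41 successes and 15 failures, the posterior is Beta(2.2+41, 2.9+15) = Beta(43.2, 17.9).

Posterior: Beta(43.2, 17.9)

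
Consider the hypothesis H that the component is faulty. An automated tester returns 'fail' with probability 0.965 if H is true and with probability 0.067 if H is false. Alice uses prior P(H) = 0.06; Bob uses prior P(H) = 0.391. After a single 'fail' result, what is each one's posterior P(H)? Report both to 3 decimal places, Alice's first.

The likelihood ratio for a 'fail' result is 0.965/0.067 = 14.403.
Alice: prior odds 0.06/0.94 = 0.063830; posterior odds 0.91934; posterior probability 0.479.
Bob: prior odds 0.391/0.609 = 0.64204; posterior odds 9.2472; posterior probability 0.902.

Alice: 0.479; Bob: 0.902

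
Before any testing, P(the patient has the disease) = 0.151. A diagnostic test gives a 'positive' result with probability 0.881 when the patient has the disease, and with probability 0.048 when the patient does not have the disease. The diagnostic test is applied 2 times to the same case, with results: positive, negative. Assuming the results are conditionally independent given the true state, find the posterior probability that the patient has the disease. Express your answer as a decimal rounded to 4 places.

Let H be the event that the patient has the disease; start with P(H) = 0.151. P('positive'|H) = 0.881, P('positive'|¬H) = 0.048.
Update on result 1 ('positive'): P(H) ← 0.881·0.1510 / (0.881·0.1510 + 0.048·0.8490) = 0.13303/0.17378 = 0.7655.
Update on result 2 ('negative'): P(H) ← 0.119·0.7655 / (0.119·0.7655 + 0.952·0.2345) = 0.091095/0.31434 = 0.2898.

Posterior P(H) ≈ 0.2898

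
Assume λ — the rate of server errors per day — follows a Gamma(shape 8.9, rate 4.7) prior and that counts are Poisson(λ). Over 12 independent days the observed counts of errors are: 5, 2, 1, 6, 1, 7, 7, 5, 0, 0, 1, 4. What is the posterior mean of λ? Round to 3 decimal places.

Posterior mean ≈ 2.868

The Poisson likelihood adds the total count to the shape and the number of exposure periods to the rate. Here ∑xᵢ = 39 and n = 12, so shape 8.9→47.9 and rate 4.7→16.7.
E[λ | data] = 47.9/16.7 = 2.868.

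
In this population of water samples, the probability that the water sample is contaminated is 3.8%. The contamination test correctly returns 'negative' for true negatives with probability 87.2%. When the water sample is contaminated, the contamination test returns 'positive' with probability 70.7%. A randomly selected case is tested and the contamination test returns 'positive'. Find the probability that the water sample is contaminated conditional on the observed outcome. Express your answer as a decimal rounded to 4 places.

Write H for 'the water sample is contaminated'. Prior odds H:¬H = 0.038/0.962 = 0.039501. For the 'positive' outcome, the likelihood ratio is 0.707/0.128 = 5.5234.
Posterior odds = 0.039501 × 5.5234 = 0.21818, so P(H|E) = 0.21818/(1+0.21818) = 0.1791.

P(H | E) ≈ 0.1791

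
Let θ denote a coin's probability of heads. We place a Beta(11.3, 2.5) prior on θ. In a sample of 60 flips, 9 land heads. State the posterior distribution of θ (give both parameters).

Observing 9 successes and 51 failures updates Beta(11.3, 2.5) by adding the success and failure counts to the two shape parameters: α = 11.3+9 = 20.3, β = 2.5+51 = 53.5.

Posterior: Beta(20.3, 53.5)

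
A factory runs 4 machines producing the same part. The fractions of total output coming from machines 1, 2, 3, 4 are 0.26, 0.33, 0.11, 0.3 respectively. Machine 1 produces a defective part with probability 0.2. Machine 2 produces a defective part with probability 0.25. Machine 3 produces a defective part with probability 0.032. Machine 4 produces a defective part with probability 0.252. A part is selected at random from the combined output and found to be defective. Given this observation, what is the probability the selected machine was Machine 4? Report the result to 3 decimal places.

Tabulate prior·likelihood by source: [1] prior 0.26, lik 0.2, product 0.05200; [2] prior 0.33, lik 0.25, product 0.08250; [3] prior 0.11, lik 0.032, product 0.003520; [4] prior 0.3, lik 0.252, product 0.07560.
Normalizing constant = 0.21362; the posterior for Machine 4 is its product over the sum, 0.07560/0.21362 = 0.354.

Posterior probability ≈ 0.354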